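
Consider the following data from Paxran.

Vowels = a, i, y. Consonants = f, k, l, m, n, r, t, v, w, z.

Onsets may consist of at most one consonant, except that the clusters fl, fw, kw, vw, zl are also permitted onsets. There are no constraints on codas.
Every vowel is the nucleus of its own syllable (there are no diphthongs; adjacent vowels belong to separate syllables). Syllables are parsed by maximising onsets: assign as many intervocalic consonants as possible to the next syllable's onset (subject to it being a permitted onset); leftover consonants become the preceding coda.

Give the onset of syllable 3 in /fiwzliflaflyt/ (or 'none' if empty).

Nuclei (vowels): i, i, a, y → 4 syllables.
V1 /i/ – V2 /i/: /wzl/ splits as /w/ + /zl/ (/zl/ is the longest suffix that is a licit onset).
V2 /i/ – V3 /a/: /fl/ — entire cluster is a permitted onset → onset /fl/, coda ∅.
V3 /a/ – V4 /y/: cluster /fl/ — /fl/ is itself a permitted onset, so the whole cluster goes right; preceding coda = ∅.
Result: fiw.zli.fla.flyt.
Syllable 3 is /fla/: onset /fl/, nucleus /a/, coda ∅.

fl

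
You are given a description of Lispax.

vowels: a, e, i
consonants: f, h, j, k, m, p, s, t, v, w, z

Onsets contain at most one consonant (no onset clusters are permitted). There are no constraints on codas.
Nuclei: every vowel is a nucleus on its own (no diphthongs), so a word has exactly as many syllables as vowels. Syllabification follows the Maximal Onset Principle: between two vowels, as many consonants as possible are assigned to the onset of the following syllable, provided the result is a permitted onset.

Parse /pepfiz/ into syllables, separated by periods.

Vowels present: e, i; each is a nucleus, giving 2 syllables.
V1 /e/ – V2 /i/: cluster /pf/ — the longest permitted-onset suffix is /f/; onset = /f/, preceding coda = /p/.

pep.fiz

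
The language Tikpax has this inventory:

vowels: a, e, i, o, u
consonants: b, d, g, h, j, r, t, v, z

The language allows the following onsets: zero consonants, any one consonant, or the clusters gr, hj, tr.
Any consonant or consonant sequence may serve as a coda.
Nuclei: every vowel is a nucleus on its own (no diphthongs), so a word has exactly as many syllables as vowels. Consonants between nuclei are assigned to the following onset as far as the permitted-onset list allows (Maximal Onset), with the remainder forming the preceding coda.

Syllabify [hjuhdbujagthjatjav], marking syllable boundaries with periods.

The vowels are u, u, a, a, a — 5 nuclei, so 5 syllables.
/u…u/ gap (V1→V2): cluster /hdb/ — the longest permitted-onset suffix is /b/; onset = /b/, preceding coda = /hd/.
/u…a/ gap (V2→V3): /j/ → onset of the next syllable (single consonants are always licit onsets).
/a…a/ gap (V3→V4): /gthj/ — longest licit onset from the right is /hj/, leaving /gt/ as coda.
/a…a/ gap (V4→V5): /tj/ splits as /t/ + /j/ (/j/ is the longest suffix that is a licit onset).

hjuhd.bu.jagt.hjat.jav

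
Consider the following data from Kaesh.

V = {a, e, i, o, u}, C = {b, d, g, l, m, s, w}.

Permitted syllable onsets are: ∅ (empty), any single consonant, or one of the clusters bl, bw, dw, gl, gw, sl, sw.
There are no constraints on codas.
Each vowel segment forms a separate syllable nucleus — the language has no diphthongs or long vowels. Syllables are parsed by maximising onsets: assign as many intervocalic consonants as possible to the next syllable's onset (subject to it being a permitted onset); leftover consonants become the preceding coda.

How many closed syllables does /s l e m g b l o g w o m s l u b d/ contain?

3

The vowels are e, o, o, u — 4 nuclei, so 4 syllables.
V1 /e/ – V2 /o/: cluster /mgbl/ — the longest permitted-onset suffix is /bl/; onset = /bl/, preceding coda = /mg/.
V2 /o/ – V3 /o/: cluster /gw/ — /gw/ is itself a permitted onset, so the whole cluster goes right; preceding coda = ∅.
V3 /o/ – V4 /u/: cluster /msl/ — the longest permitted-onset suffix is /sl/; onset = /sl/, preceding coda = /m/.
Putting it together: slemg.blo.gwom.slubd.
Classifying each syllable: /slemg/ (closed), /blo/ (open), /gwom/ (closed), /slubd/ (closed).
Closed syllables: 3.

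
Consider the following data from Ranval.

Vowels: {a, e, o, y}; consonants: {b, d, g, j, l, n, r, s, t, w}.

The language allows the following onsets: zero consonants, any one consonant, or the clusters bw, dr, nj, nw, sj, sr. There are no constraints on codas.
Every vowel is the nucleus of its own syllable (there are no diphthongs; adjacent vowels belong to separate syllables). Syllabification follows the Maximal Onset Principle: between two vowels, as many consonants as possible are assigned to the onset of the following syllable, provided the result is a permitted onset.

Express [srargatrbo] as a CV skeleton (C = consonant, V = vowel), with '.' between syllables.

Vowels present: a, a, o; each is a nucleus, giving 3 syllables.
Between /a/ (V1) and /a/ (V2): /rg/ — longest licit onset from the right is /g/, leaving /r/ as coda.
Between /a/ (V2) and /o/ (V3): /trb/; trying suffixes from longest down, /b/ is the first permitted one, so coda /tr/ | onset /b/.
So the parse is srar.gatr.bo.
Mapping each syllable to C/V: /srar/ → CCVC, /gatr/ → CVCC, /bo/ → CV.

CCVC.CVCC.CV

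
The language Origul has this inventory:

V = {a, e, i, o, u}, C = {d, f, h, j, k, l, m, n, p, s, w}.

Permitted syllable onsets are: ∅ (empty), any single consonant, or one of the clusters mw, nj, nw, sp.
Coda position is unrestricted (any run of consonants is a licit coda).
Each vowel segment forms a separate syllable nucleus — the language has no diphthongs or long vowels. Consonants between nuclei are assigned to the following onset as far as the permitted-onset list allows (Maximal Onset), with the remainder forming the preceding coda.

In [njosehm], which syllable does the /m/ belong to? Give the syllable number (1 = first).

Vowels present: o, e; each is a nucleus, giving 2 syllables.
Between /o/ (V1) and /e/ (V2): /s/ → onset of the next syllable (single consonants are always licit onsets).
Putting it together: njo.sehm.
The /m/ is in the coda of syllable 2 (/sehm/).

2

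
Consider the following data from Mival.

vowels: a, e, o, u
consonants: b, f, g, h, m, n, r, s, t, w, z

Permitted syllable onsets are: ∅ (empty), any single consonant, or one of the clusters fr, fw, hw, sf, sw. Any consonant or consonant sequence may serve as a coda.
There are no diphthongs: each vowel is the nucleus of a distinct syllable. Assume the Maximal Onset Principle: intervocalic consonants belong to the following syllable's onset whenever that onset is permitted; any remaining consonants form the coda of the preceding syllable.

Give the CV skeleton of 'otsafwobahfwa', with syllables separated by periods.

VC.CV.CCV.CVC.CCV

Vowels present: o, a, o, a, a; each is a nucleus, giving 5 syllables.
/o…a/ gap (V1→V2): /ts/ splits as /t/ + /s/ (/s/ is the longest suffix that is a licit onset).
/a…o/ gap (V2→V3): /fw/ — entire cluster is a permitted onset → onset /fw/, coda ∅.
/o…a/ gap (V3→V4): /b/ → onset of the next syllable (single consonants are always licit onsets).
/a…a/ gap (V4→V5): cluster /hfw/ — the longest permitted-onset suffix is /fw/; onset = /fw/, preceding coda = /h/.
So the parse is ot.sa.fwo.bah.fwa.
Mapping each syllable to C/V: /ot/ → VC, /sa/ → CV, /fwo/ → CCV, /bah/ → CVC, /fwa/ → CCV.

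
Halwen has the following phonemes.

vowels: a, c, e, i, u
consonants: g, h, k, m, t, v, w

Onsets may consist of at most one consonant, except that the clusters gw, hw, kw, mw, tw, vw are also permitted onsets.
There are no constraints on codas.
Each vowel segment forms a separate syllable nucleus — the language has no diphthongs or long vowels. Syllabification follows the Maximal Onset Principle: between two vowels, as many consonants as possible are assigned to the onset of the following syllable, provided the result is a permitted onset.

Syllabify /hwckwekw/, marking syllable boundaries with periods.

Nuclei (vowels): c, e → 2 syllables.
σ1/σ2 boundary: /kw/ is a licit onset in full, so it all attaches to the next syllable.

hwc.kwekw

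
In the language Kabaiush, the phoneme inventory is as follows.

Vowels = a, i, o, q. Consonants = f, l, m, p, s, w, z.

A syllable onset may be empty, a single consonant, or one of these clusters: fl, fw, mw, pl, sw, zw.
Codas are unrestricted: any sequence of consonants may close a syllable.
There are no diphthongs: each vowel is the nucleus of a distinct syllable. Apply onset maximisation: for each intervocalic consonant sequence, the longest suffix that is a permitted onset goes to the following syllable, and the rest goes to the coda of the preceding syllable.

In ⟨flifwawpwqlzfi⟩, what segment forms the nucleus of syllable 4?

i

Vowels present: i, a, q, i; each is a nucleus, giving 4 syllables.
The fourth nucleus (vowel 4 from the left) is /i/.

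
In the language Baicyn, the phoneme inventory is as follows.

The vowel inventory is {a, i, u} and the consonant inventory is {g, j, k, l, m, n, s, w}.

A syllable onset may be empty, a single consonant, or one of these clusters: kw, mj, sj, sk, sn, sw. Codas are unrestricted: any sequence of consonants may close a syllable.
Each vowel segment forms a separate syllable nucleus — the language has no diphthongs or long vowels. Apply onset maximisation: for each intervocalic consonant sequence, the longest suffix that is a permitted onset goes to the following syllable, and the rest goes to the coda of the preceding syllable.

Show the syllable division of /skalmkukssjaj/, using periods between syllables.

The vowels are a, u, a — 3 nuclei, so 3 syllables.
V1 /a/ – V2 /u/: /lmk/ splits as /lm/ + /k/ (/k/ is the longest suffix that is a licit onset).
V2 /u/ – V3 /a/: cluster /kssj/ — the longest permitted-onset suffix is /sj/; onset = /sj/, preceding coda = /ks/.

skalm.kuks.sjaj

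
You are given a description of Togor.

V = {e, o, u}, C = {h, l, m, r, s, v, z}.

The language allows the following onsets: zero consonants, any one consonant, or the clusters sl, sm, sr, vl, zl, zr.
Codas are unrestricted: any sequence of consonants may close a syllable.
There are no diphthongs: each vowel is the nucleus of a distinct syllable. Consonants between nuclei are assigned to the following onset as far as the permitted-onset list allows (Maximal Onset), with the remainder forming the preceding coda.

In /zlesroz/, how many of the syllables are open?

1

Vowels present: e, o; each is a nucleus, giving 2 syllables.
σ1/σ2 boundary: cluster /sr/ — /sr/ is itself a permitted onset, so the whole cluster goes right; preceding coda = ∅.
Syllabification: zle.sroz.
Classifying each syllable: /zle/ (open), /sroz/ (closed).
Open syllables: 1.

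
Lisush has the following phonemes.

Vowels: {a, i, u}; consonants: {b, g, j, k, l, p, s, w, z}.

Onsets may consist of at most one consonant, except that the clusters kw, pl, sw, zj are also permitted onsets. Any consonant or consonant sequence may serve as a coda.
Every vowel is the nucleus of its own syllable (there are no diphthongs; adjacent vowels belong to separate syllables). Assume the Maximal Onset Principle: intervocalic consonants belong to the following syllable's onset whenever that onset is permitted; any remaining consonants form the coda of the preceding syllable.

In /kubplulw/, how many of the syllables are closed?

2

The vowels are u, u — 2 nuclei, so 2 syllables.
Between /u/ (V1) and /u/ (V2): cluster /bpl/ — the longest permitted-onset suffix is /pl/; onset = /pl/, preceding coda = /b/.
So the parse is kub.plulw.
Classifying each syllable: /kub/ (closed), /plulw/ (closed).
Closed syllables: 2.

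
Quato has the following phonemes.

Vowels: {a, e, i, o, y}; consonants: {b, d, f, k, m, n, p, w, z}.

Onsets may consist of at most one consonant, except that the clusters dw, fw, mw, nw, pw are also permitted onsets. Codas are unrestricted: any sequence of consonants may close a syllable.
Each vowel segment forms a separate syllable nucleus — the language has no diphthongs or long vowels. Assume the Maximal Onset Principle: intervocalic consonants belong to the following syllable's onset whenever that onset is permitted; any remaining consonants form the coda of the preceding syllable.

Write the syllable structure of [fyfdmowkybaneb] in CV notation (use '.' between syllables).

CVCC.CVC.CV.CV.CVC

Nuclei (vowels): y, o, y, a, e → 5 syllables.
V1 /y/ – V2 /o/: /fdm/; trying suffixes from longest down, /m/ is the first permitted one, so coda /fd/ | onset /m/.
V2 /o/ – V3 /y/: /wk/ — longest licit onset from the right is /k/, leaving /w/ as coda.
V3 /y/ – V4 /a/: /b/ is a single consonant, so it becomes the next onset.
V4 /a/ – V5 /e/: just /n/ — single C goes to the following onset.
So the parse is fyfd.mow.ky.ba.neb.
Mapping each syllable to C/V: /fyfd/ → CVCC, /mow/ → CVC, /ky/ → CV, /ba/ → CV, /neb/ → CVC.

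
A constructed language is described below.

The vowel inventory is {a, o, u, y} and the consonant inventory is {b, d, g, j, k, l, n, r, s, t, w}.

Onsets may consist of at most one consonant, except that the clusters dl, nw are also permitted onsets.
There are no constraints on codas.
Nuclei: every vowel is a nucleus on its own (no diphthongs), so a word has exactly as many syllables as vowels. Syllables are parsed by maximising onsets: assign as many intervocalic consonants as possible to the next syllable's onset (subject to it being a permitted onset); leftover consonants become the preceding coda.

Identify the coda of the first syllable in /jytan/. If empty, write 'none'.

none

The vowels are y, a — 2 nuclei, so 2 syllables.
σ1/σ2 boundary: just /t/ — single C goes to the following onset.
Syllabification: jy.tan.
Syllable 1 is /jy/: onset /j/, nucleus /y/, coda ∅.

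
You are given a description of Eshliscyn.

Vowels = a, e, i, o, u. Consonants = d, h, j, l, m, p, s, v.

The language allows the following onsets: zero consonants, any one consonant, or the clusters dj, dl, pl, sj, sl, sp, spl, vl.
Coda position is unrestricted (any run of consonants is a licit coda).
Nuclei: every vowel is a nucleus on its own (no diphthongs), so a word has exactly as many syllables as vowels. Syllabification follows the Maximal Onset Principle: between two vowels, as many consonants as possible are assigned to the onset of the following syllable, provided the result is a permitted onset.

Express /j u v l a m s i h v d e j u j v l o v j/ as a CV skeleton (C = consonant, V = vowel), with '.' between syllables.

Nuclei (vowels): u, a, i, e, u, o → 6 syllables.
V1 /u/ – V2 /a/: /vl/ — entire cluster is a permitted onset → onset /vl/, coda ∅.
V2 /a/ – V3 /i/: /ms/; trying suffixes from longest down, /s/ is the first permitted one, so coda /m/ | onset /s/.
V3 /i/ – V4 /e/: /hvd/; trying suffixes from longest down, /d/ is the first permitted one, so coda /hv/ | onset /d/.
V4 /e/ – V5 /u/: /j/ → onset of the next syllable (single consonants are always licit onsets).
V5 /u/ – V6 /o/: /jvl/ — longest licit onset from the right is /vl/, leaving /j/ as coda.
Result: ju.vlam.sihv.de.juj.vlovj.
Mapping each syllable to C/V: /ju/ → CV, /vlam/ → CCVC, /sihv/ → CVCC, /de/ → CV, /juj/ → CVC, /vlovj/ → CCVCC.

CV.CCVC.CVCC.CV.CVC.CCVCC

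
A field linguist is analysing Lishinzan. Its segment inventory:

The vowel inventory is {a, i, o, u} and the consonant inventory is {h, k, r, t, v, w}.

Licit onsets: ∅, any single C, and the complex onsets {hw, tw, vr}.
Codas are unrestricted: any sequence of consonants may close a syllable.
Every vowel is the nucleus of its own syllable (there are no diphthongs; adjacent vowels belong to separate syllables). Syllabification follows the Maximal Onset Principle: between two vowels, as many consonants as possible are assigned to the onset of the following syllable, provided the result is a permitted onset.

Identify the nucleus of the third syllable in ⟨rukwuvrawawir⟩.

a

Vowels present: u, u, a, a, i; each is a nucleus, giving 5 syllables.
The third nucleus (vowel 3 from the left) is /a/.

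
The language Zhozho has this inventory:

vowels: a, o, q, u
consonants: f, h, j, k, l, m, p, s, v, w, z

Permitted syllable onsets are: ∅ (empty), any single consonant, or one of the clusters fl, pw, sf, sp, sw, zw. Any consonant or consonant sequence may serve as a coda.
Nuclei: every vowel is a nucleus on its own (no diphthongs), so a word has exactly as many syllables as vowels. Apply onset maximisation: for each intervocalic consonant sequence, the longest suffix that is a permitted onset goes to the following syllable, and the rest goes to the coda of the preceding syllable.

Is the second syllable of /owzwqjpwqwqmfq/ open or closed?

closed

Nuclei (vowels): o, q, q, q, q → 5 syllables.
Between /o/ (V1) and /q/ (V2): /wzw/ — longest licit onset from the right is /zw/, leaving /w/ as coda.
Between /q/ (V2) and /q/ (V3): cluster /jpw/ — the longest permitted-onset suffix is /pw/; onset = /pw/, preceding coda = /j/.
Between /q/ (V3) and /q/ (V4): /w/ → onset of the next syllable (single consonants are always licit onsets).
Between /q/ (V4) and /q/ (V5): /mf/ splits as /m/ + /f/ (/f/ is the longest suffix that is a licit onset).
Syllabification: ow.zwqj.pwq.wqm.fq.
Syllable 2 is /zwqj/ with coda /j/, so it is closed.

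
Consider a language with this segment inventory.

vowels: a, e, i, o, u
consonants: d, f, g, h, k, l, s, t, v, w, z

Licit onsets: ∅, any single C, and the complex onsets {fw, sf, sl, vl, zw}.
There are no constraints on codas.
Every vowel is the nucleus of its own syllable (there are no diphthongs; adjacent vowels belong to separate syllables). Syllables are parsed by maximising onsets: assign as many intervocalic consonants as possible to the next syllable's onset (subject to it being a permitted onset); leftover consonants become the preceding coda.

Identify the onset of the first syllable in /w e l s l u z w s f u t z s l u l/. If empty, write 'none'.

w

The vowels are e, u, u, u — 4 nuclei, so 4 syllables.
V1 /e/ – V2 /u/: /lsl/ splits as /l/ + /sl/ (/sl/ is the longest suffix that is a licit onset).
V2 /u/ – V3 /u/: cluster /zwsf/ — the longest permitted-onset suffix is /sf/; onset = /sf/, preceding coda = /zw/.
V3 /u/ – V4 /u/: /tzsl/ splits as /tz/ + /sl/ (/sl/ is the longest suffix that is a licit onset).
Syllabification: wel.sluzw.sfutz.slul.
Syllable 1 is /wel/: onset /w/, nucleus /e/, coda /l/.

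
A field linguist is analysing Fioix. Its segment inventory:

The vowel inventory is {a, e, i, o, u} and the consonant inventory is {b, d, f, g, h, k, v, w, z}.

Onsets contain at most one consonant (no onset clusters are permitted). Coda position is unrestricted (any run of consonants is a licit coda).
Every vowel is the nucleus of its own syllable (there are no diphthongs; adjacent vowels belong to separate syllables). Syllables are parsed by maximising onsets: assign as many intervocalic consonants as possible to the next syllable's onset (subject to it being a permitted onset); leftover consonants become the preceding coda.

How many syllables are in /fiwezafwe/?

The vowels are i, e, a, e — 4 nuclei, so 4 syllables.

4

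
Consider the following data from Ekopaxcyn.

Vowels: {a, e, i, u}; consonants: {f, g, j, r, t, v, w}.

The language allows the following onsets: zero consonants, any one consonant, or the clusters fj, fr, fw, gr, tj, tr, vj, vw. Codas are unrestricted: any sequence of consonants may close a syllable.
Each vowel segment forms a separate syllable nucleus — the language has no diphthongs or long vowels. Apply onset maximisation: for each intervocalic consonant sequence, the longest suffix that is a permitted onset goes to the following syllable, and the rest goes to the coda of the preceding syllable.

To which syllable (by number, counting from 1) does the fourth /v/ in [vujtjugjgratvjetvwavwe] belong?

6

Vowels present: u, u, a, e, a, e; each is a nucleus, giving 6 syllables.
σ1/σ2 boundary: /jtj/ — longest licit onset from the right is /tj/, leaving /j/ as coda.
σ2/σ3 boundary: /gjgr/ — longest licit onset from the right is /gr/, leaving /gj/ as coda.
σ3/σ4 boundary: /tvj/ — longest licit onset from the right is /vj/, leaving /t/ as coda.
σ4/σ5 boundary: /tvw/ splits as /t/ + /vw/ (/vw/ is the longest suffix that is a licit onset).
σ5/σ6 boundary: /vw/ — entire cluster is a permitted onset → onset /vw/, coda ∅.
So the parse is vuj.tjugj.grat.vjet.vwa.vwe.
The fourth /v/ is in the onset of syllable 6 (/vwe/).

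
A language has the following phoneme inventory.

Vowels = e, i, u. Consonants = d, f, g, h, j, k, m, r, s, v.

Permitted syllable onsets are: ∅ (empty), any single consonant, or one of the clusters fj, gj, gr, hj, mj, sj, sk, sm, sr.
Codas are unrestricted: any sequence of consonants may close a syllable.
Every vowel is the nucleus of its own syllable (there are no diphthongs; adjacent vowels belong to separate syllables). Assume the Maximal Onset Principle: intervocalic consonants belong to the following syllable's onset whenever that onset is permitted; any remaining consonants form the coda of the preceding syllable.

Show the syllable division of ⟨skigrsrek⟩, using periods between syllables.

skigr.srek

Vowels present: i, e; each is a nucleus, giving 2 syllables.
V1 /i/ – V2 /e/: /grsr/; trying suffixes from longest down, /sr/ is the first permitted one, so coda /gr/ | onset /sr/.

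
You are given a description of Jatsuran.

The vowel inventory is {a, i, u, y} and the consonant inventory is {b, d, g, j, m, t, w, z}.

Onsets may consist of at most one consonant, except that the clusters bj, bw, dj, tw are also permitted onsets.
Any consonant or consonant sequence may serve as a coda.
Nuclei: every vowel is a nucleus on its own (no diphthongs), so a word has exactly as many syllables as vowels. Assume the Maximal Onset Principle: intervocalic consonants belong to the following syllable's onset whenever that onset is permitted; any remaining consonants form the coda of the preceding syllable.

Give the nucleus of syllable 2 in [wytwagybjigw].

a

The vowels are y, a, y, i — 4 nuclei, so 4 syllables.
The second nucleus (vowel 2 from the left) is /a/.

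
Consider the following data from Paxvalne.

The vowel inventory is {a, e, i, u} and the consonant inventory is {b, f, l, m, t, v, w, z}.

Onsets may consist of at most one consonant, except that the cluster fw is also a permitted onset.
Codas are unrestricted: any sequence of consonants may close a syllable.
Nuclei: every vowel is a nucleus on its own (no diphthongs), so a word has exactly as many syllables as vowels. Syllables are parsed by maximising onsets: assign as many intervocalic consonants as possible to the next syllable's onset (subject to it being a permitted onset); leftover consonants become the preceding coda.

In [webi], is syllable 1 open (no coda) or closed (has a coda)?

open

Vowels present: e, i; each is a nucleus, giving 2 syllables.
σ1/σ2 boundary: /b/ is a single consonant, so it becomes the next onset.
Syllabification: we.bi.
Syllable 1 is /we/; it ends in its nucleus with no coda, so it is open.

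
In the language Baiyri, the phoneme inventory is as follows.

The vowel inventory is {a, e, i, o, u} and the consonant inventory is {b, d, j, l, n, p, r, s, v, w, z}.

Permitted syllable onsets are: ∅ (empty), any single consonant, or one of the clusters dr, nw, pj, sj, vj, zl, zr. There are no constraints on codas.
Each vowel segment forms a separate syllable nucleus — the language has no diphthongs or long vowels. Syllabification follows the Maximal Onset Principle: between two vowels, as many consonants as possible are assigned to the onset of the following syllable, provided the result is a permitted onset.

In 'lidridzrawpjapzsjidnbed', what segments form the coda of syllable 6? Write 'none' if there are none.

The vowels are i, i, a, a, i, e — 6 nuclei, so 6 syllables.
/i…i/ gap (V1→V2): /dr/ is a licit onset in full, so it all attaches to the next syllable.
/i…a/ gap (V2→V3): /dzr/ splits as /d/ + /zr/ (/zr/ is the longest suffix that is a licit onset).
/a…a/ gap (V3→V4): /wpj/; trying suffixes from longest down, /pj/ is the first permitted one, so coda /w/ | onset /pj/.
/a…i/ gap (V4→V5): /pzsj/; trying suffixes from longest down, /sj/ is the first permitted one, so coda /pz/ | onset /sj/.
/i…e/ gap (V5→V6): /dnb/ — longest licit onset from the right is /b/, leaving /dn/ as coda.
So the parse is li.drid.zraw.pjapz.sjidn.bed.
Syllable 6 is /bed/: onset /b/, nucleus /e/, coda /d/.

d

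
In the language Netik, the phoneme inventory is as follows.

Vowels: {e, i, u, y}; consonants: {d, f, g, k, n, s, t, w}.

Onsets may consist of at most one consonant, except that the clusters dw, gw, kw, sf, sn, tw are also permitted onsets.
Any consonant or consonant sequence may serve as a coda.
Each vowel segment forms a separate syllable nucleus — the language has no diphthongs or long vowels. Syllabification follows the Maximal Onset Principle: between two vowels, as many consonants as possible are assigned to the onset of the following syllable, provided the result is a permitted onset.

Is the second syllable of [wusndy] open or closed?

Vowels present: u, y; each is a nucleus, giving 2 syllables.
/u…y/ gap (V1→V2): /snd/ — longest licit onset from the right is /d/, leaving /sn/ as coda.
Syllabification: wusn.dy.
Syllable 2 is /dy/; it ends in its nucleus with no coda, so it is open.

open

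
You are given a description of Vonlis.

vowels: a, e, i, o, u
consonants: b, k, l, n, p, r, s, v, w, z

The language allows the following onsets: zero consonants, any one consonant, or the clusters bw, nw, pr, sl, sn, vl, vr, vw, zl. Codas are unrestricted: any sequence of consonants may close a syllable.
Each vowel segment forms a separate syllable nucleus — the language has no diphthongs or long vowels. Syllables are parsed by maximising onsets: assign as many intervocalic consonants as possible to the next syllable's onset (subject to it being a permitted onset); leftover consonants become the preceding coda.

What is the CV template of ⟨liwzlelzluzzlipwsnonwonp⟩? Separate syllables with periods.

CVC.CCVC.CCVC.CCVCC.CCV.CCVCC

Vowels present: i, e, u, i, o, o; each is a nucleus, giving 6 syllables.
/i…e/ gap (V1→V2): /wzl/ splits as /w/ + /zl/ (/zl/ is the longest suffix that is a licit onset).
/e…u/ gap (V2→V3): cluster /lzl/ — the longest permitted-onset suffix is /zl/; onset = /zl/, preceding coda = /l/.
/u…i/ gap (V3→V4): cluster /zzl/ — the longest permitted-onset suffix is /zl/; onset = /zl/, preceding coda = /z/.
/i…o/ gap (V4→V5): /pwsn/ splits as /pw/ + /sn/ (/sn/ is the longest suffix that is a licit onset).
/o…o/ gap (V5→V6): /nw/ is a licit onset in full, so it all attaches to the next syllable.
Result: liw.zlel.zluz.zlipw.sno.nwonp.
Mapping each syllable to C/V: /liw/ → CVC, /zlel/ → CCVC, /zluz/ → CCVC, /zlipw/ → CCVCC, /sno/ → CCV, /nwonp/ → CCVCC.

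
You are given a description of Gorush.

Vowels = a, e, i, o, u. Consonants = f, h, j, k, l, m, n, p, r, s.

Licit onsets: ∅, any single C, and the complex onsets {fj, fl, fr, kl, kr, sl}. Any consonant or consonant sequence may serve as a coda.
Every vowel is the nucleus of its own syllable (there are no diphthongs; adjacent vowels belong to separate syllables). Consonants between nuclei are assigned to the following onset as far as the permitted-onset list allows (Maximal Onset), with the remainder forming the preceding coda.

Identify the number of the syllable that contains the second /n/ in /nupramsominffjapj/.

4

Vowels present: u, a, o, i, a; each is a nucleus, giving 5 syllables.
Between /u/ (V1) and /a/ (V2): /pr/ — longest licit onset from the right is /r/, leaving /p/ as coda.
Between /a/ (V2) and /o/ (V3): /ms/ splits as /m/ + /s/ (/s/ is the longest suffix that is a licit onset).
Between /o/ (V3) and /i/ (V4): just /m/ — single C goes to the following onset.
Between /i/ (V4) and /a/ (V5): /nffj/ — longest licit onset from the right is /fj/, leaving /nf/ as coda.
Result: nup.ram.so.minf.fjapj.
The second /n/ is in the coda of syllable 4 (/minf/).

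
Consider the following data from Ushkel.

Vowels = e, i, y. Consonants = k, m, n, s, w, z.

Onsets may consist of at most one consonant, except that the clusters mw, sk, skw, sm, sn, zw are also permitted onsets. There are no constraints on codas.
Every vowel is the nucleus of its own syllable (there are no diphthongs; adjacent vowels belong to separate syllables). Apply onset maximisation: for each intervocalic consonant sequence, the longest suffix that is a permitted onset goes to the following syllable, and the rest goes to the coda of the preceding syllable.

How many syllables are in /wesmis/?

The vowels are e, i — 2 nuclei, so 2 syllables.

2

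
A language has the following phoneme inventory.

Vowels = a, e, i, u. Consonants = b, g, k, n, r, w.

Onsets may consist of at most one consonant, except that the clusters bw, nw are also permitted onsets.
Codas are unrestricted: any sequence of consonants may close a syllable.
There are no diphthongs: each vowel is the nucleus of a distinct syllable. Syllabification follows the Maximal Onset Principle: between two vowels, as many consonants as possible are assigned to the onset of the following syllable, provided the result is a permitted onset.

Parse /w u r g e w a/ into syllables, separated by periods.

Vowels present: u, e, a; each is a nucleus, giving 3 syllables.
V1 /u/ – V2 /e/: cluster /rg/ — the longest permitted-onset suffix is /g/; onset = /g/, preceding coda = /r/.
V2 /e/ – V3 /a/: just /w/ — single C goes to the following onset.

wur.ge.wa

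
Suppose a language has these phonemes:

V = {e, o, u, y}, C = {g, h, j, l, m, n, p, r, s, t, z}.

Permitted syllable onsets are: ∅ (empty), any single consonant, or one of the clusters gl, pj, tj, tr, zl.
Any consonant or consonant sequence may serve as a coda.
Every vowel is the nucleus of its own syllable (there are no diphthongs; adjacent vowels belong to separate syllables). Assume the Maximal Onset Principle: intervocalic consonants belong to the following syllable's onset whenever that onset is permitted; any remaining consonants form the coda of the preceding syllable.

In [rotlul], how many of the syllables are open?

Nuclei (vowels): o, u → 2 syllables.
/o…u/ gap (V1→V2): /tl/; trying suffixes from longest down, /l/ is the first permitted one, so coda /t/ | onset /l/.
So the parse is rot.lul.
Classifying each syllable: /rot/ (closed), /lul/ (closed).
Open syllables: 0.

0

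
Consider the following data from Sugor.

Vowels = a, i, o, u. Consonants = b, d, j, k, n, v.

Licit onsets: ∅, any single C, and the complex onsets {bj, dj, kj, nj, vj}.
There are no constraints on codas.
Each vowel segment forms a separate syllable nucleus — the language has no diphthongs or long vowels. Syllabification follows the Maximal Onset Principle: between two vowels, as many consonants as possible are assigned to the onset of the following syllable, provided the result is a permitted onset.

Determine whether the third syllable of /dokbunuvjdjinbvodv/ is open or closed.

closed

The vowels are o, u, u, i, o — 5 nuclei, so 5 syllables.
V1 /o/ – V2 /u/: /kb/; trying suffixes from longest down, /b/ is the first permitted one, so coda /k/ | onset /b/.
V2 /u/ – V3 /u/: /n/ → onset of the next syllable (single consonants are always licit onsets).
V3 /u/ – V4 /i/: /vjdj/ splits as /vj/ + /dj/ (/dj/ is the longest suffix that is a licit onset).
V4 /i/ – V5 /o/: cluster /nbv/ — the longest permitted-onset suffix is /v/; onset = /v/, preceding coda = /nb/.
Syllabification: dok.bu.nuvj.djinb.vodv.
Syllable 3 is /nuvj/ with coda /vj/, so it is closed.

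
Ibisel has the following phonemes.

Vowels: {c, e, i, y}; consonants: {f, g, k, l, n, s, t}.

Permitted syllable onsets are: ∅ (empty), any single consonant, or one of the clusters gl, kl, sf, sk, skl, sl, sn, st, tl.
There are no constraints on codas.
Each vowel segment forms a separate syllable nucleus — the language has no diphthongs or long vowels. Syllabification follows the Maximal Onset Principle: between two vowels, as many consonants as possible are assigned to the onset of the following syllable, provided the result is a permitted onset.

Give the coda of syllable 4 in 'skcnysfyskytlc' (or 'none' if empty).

none

Vowels present: c, y, y, y, c; each is a nucleus, giving 5 syllables.
/c…y/ gap (V1→V2): just /n/ — single C goes to the following onset.
/y…y/ gap (V2→V3): /sf/ is a licit onset in full, so it all attaches to the next syllable.
/y…y/ gap (V3→V4): cluster /sk/ — /sk/ is itself a permitted onset, so the whole cluster goes right; preceding coda = ∅.
/y…c/ gap (V4→V5): /tl/ is a licit onset in full, so it all attaches to the next syllable.
Syllabification: skc.ny.sfy.sky.tlc.
Syllable 4 is /sky/: onset /sk/, nucleus /y/, coda ∅.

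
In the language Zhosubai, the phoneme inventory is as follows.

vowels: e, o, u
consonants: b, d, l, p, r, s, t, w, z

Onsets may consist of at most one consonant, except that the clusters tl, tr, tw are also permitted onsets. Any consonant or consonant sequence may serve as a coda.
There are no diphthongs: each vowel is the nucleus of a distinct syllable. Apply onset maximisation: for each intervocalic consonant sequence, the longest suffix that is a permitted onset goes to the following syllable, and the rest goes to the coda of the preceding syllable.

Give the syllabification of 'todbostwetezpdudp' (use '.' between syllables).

Vowels present: o, o, e, e, u; each is a nucleus, giving 5 syllables.
Between /o/ (V1) and /o/ (V2): /db/; trying suffixes from longest down, /b/ is the first permitted one, so coda /d/ | onset /b/.
Between /o/ (V2) and /e/ (V3): /stw/; trying suffixes from longest down, /tw/ is the first permitted one, so coda /s/ | onset /tw/.
Between /e/ (V3) and /e/ (V4): just /t/ — single C goes to the following onset.
Between /e/ (V4) and /u/ (V5): cluster /zpd/ — the longest permitted-onset suffix is /d/; onset = /d/, preceding coda = /zp/.

tod.bos.twe.tezp.dudp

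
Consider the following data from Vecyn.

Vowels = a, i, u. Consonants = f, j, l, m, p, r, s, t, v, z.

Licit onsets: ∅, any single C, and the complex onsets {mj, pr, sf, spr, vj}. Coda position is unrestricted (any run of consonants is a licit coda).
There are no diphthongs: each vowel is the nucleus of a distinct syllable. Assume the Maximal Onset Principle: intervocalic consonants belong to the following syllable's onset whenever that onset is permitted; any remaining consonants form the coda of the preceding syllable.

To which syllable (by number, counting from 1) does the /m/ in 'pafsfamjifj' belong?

Nuclei (vowels): a, a, i → 3 syllables.
σ1/σ2 boundary: /fsf/ splits as /f/ + /sf/ (/sf/ is the longest suffix that is a licit onset).
σ2/σ3 boundary: cluster /mj/ — /mj/ is itself a permitted onset, so the whole cluster goes right; preceding coda = ∅.
Putting it together: paf.sfa.mjifj.
The /m/ is in the onset of syllable 3 (/mjifj/).

3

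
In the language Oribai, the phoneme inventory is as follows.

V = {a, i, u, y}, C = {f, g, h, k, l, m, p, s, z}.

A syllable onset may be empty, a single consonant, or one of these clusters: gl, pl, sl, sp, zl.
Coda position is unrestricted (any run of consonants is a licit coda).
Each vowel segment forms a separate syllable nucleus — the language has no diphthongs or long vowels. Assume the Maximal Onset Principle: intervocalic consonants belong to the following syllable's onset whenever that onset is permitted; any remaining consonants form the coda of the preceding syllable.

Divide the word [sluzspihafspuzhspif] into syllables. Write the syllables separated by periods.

The vowels are u, i, a, u, i — 5 nuclei, so 5 syllables.
V1 /u/ – V2 /i/: /zsp/; trying suffixes from longest down, /sp/ is the first permitted one, so coda /z/ | onset /sp/.
V2 /i/ – V3 /a/: /h/ is a single consonant, so it becomes the next onset.
V3 /a/ – V4 /u/: /fsp/; trying suffixes from longest down, /sp/ is the first permitted one, so coda /f/ | onset /sp/.
V4 /u/ – V5 /i/: /zhsp/ splits as /zh/ + /sp/ (/sp/ is the longest suffix that is a licit onset).

sluz.spi.haf.spuzh.spif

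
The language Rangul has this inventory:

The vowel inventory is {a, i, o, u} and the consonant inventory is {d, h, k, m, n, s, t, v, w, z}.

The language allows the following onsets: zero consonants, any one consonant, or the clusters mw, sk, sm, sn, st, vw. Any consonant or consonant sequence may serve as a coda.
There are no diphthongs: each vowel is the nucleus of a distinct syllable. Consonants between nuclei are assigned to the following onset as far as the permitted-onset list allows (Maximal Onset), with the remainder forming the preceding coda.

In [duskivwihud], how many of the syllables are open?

Vowels present: u, i, i, u; each is a nucleus, giving 4 syllables.
σ1/σ2 boundary: /sk/ is a licit onset in full, so it all attaches to the next syllable.
σ2/σ3 boundary: /vw/ — entire cluster is a permitted onset → onset /vw/, coda ∅.
σ3/σ4 boundary: /h/ is a single consonant, so it becomes the next onset.
Syllabification: du.ski.vwi.hud.
Classifying each syllable: /du/ (open), /ski/ (open), /vwi/ (open), /hud/ (closed).
Open syllables: 3.

3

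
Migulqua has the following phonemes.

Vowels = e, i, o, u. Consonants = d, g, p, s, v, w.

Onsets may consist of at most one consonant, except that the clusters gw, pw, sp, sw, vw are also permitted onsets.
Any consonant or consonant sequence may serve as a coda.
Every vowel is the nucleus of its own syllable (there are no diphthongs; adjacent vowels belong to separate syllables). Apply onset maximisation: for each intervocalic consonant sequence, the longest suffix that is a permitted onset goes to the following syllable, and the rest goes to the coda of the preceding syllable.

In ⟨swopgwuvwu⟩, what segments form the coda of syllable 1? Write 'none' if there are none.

The vowels are o, u, u — 3 nuclei, so 3 syllables.
Between /o/ (V1) and /u/ (V2): cluster /pgw/ — the longest permitted-onset suffix is /gw/; onset = /gw/, preceding coda = /p/.
Between /u/ (V2) and /u/ (V3): cluster /vw/ — /vw/ is itself a permitted onset, so the whole cluster goes right; preceding coda = ∅.
So the parse is swop.gwu.vwu.
Syllable 1 is /swop/: onset /sw/, nucleus /o/, coda /p/.

p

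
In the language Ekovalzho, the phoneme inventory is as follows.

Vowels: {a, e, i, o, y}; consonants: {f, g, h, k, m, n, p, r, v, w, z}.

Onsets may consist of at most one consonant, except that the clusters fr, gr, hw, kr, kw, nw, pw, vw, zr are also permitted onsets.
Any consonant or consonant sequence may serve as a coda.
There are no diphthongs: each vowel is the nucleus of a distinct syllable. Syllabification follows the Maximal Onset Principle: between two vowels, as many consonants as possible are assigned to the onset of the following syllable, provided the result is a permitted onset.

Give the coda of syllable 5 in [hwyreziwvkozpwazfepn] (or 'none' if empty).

Nuclei (vowels): y, e, i, o, a, e → 6 syllables.
σ1/σ2 boundary: /r/ → onset of the next syllable (single consonants are always licit onsets).
σ2/σ3 boundary: just /z/ — single C goes to the following onset.
σ3/σ4 boundary: cluster /wvk/ — the longest permitted-onset suffix is /k/; onset = /k/, preceding coda = /wv/.
σ4/σ5 boundary: /zpw/; trying suffixes from longest down, /pw/ is the first permitted one, so coda /z/ | onset /pw/.
σ5/σ6 boundary: /zf/ splits as /z/ + /f/ (/f/ is the longest suffix that is a licit onset).
So the parse is hwy.re.ziwv.koz.pwaz.fepn.
Syllable 5 is /pwaz/: onset /pw/, nucleus /a/, coda /z/.

z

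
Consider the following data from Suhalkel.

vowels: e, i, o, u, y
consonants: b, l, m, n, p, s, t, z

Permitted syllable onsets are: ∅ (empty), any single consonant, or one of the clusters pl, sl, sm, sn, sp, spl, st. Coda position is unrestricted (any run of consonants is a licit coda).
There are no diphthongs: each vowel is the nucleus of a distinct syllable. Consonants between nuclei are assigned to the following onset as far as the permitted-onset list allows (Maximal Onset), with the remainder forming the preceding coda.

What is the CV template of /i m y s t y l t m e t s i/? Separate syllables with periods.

V.CV.CCVCC.CVC.CV

Nuclei (vowels): i, y, y, e, i → 5 syllables.
V1 /i/ – V2 /y/: just /m/ — single C goes to the following onset.
V2 /y/ – V3 /y/: /st/ is a licit onset in full, so it all attaches to the next syllable.
V3 /y/ – V4 /e/: /ltm/ splits as /lt/ + /m/ (/m/ is the longest suffix that is a licit onset).
V4 /e/ – V5 /i/: /ts/ splits as /t/ + /s/ (/s/ is the longest suffix that is a licit onset).
So the parse is i.my.stylt.met.si.
Mapping each syllable to C/V: /i/ → V, /my/ → CV, /stylt/ → CCVCC, /met/ → CVC, /si/ → CV.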